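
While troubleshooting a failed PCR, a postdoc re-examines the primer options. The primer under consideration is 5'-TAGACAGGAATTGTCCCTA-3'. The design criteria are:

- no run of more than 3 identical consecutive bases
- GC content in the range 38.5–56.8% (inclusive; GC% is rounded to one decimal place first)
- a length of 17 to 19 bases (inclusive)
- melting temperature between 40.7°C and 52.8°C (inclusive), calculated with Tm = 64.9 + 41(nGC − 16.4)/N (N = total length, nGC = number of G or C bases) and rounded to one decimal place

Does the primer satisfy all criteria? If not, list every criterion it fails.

Meets all criteria.

Base counts: A=6, T=5, G=4, C=4 (length 19).
homopolymer run: longest run = 3 ✓
GC content: GC 8/19 = 42.1% ✓
length: length 19 ✓
Tm: Tm = 64.9 + 41·(8 − 16.4)/19 = 46.8°C ✓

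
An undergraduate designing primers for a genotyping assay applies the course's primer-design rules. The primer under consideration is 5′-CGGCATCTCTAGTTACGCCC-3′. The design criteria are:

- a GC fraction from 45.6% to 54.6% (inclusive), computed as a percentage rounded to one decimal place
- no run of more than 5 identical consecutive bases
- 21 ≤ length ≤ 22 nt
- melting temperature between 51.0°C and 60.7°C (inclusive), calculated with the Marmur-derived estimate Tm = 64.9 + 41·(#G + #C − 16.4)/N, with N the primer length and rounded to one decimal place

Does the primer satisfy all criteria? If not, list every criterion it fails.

Fails: GC content, length.

Base counts: A=3, T=5, G=4, C=8 (length 20).
GC content: GC 12/20 = 60.0%, outside 45.6–54.6% ✗
homopolymer run: longest run = 3 ✓
length: length 20, outside 21–22 ✗
Tm: Tm = 64.9 + 41·(12 − 16.4)/20 = 55.9°C ✓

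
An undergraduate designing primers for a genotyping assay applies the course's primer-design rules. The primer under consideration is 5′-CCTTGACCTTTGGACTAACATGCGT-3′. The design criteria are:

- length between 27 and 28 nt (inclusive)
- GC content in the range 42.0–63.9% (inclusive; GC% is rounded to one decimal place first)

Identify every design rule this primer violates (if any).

Fails: length.

Base counts: A=5, T=8, G=5, C=7 (length 25).
length: length 25, outside 27–28 ✗
GC content: GC 12/25 = 48.0% ✓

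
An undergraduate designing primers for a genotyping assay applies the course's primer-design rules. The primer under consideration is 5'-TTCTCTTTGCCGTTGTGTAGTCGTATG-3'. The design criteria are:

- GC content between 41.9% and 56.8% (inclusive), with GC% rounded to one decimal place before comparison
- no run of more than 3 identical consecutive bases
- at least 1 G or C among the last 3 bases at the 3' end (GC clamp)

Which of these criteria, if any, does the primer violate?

Meets all criteria.

Base counts: A=2, T=13, G=7, C=5 (length 27).
GC content: GC 12/27 = 44.4% ✓
homopolymer run: longest run = 3 ✓
GC clamp: 3' end ATG has 1 G/C ✓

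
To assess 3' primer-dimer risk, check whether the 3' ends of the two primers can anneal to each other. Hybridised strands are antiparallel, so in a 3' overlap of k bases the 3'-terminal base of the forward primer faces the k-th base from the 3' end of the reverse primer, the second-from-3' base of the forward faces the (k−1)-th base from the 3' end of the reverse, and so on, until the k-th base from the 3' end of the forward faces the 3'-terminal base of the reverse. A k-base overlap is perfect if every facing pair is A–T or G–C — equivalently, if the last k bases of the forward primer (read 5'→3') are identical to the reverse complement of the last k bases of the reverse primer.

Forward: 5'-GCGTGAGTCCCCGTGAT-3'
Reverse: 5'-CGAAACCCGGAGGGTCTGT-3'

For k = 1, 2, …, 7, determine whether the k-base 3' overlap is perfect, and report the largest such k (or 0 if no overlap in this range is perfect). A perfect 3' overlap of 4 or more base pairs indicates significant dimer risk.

Longest perfect overlap: 0 complementary base pairs; below the dimer-risk threshold (threshold 4).

Last 7 bases (5'→3') — forward …CCGTGAT, reverse …GGTCTGT.
Reverse complement of the reverse primer's last 7 bases: ACAGACC; its first k bases are the reverse complement of the reverse primer's last k bases, so a perfect k-base overlap needs the forward primer's last k bases to equal them.
Comparing (forward last k vs required): k=1: T vs A ✗; k=2: AT vs AC ✗; k=3: GAT vs ACA ✗; k=4: TGAT vs ACAG ✗; k=5: GTGAT vs ACAGA ✗; k=6: CGTGAT vs ACAGAC ✗; k=7: CCGTGAT vs ACAGACC ✗.
No overlap length from 1 to 7 is perfect, so the longest perfect 3' overlap is 0.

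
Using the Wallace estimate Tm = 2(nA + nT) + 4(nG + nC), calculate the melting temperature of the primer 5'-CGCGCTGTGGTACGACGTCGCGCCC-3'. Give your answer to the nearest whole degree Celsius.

88°C

Base counts: A=2, T=4, G=9, C=10 (length 25).
Tm = 2·(2+4) + 4·(9+10) = 2·6 + 4·19 = 12 + 76 = 88°C.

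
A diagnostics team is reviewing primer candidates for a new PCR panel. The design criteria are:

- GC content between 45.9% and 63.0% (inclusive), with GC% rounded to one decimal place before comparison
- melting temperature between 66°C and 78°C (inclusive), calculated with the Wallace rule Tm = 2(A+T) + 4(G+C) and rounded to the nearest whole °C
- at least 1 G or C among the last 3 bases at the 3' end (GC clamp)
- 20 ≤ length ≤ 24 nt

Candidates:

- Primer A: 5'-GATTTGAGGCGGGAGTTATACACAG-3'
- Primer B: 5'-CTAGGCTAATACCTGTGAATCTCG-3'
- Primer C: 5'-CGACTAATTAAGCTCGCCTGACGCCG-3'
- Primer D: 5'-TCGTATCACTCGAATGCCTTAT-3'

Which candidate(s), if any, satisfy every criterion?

None of the candidates satisfy all criteria.

Primer A (25 nt, A=7 T=6 G=9 C=3): GC 12/25 = 48.0% ✓; Tm = 2·13 + 4·12 = 74°C ✓; 3' end CAG has 2 G/C ✓; length 25, outside 20–24 ✗ — fails.
Primer B (24 nt, A=6 T=7 G=5 C=6): GC 11/24 = 45.8%, outside 45.9–63.0% ✗; Tm = 2·13 + 4·11 = 70°C ✓; 3' end TCG has 2 G/C ✓; length 24 ✓ — fails.
Primer C (26 nt, A=6 T=5 G=6 C=9): GC 15/26 = 57.7% ✓; Tm = 2·11 + 4·15 = 82°C, outside 66–78°C ✗; 3' end CCG has 3 G/C ✓; length 26, outside 20–24 ✗ — fails.
Primer D (22 nt, A=5 T=8 G=3 C=6): GC 9/22 = 40.9%, outside 45.9–63.0% ✗; Tm = 2·13 + 4·9 = 62°C, outside 66–78°C ✗; 3' end TAT has 0 G/C, need ≥1 ✗; length 22 ✓ — fails.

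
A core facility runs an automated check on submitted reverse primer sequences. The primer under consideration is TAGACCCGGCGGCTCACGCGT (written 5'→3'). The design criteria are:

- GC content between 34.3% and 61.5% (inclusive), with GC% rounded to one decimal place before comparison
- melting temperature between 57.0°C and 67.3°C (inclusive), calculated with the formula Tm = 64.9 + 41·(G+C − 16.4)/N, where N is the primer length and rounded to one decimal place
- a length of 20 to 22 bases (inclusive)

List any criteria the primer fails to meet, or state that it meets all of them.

Base counts: A=3, T=3, G=7, C=8 (length 21).
GC content: GC 15/21 = 71.4%, outside 34.3–61.5% ✗
Tm: Tm = 64.9 + 41·(15 − 16.4)/21 = 62.2°C ✓
length: length 21 ✓

Fails: GC content.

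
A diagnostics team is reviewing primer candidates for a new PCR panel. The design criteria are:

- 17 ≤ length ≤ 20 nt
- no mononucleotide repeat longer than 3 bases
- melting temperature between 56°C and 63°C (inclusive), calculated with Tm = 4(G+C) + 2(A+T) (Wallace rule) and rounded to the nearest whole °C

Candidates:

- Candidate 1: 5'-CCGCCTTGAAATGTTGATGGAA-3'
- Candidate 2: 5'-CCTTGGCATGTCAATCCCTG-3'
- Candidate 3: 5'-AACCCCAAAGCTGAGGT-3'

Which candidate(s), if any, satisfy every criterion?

Candidate 1 (22 nt, A=6 T=6 G=6 C=4): length 22, outside 17–20 ✗; longest run = 3 ✓; Tm = 2·12 + 4·10 = 64°C, outside 56–63°C ✗ — fails.
Candidate 2 (20 nt, A=3 T=6 G=4 C=7): length 20 ✓; longest run = 3 ✓; Tm = 2·9 + 4·11 = 62°C ✓ — passes.
Candidate 3 (17 nt, A=6 T=2 G=4 C=5): length 17 ✓; longest run = 4, exceeds 3 ✗; Tm = 2·8 + 4·9 = 52°C, outside 56–63°C ✗ — fails.

Candidate 2 only.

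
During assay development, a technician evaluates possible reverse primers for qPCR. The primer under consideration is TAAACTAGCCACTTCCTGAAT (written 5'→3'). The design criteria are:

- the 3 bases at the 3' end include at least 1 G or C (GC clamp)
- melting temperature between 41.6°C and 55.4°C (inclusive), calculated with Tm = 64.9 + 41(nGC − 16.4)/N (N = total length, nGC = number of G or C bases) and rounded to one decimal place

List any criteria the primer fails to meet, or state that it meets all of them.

Fails: GC clamp.

Base counts: A=7, T=6, G=2, C=6 (length 21).
GC clamp: 3' end AAT has 0 G/C, need ≥1 ✗
Tm: Tm = 64.9 + 41·(8 − 16.4)/21 = 48.5°C ✓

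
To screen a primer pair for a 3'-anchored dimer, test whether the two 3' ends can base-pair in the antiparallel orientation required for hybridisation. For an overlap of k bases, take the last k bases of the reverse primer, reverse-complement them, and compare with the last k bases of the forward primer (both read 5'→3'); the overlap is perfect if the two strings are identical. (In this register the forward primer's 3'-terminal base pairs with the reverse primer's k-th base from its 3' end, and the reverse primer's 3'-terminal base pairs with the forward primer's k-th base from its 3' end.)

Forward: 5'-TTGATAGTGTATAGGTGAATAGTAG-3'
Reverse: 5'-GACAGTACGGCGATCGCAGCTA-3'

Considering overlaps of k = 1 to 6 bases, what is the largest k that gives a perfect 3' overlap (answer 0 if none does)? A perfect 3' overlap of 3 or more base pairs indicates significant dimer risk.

Last 6 bases (5'→3') — forward …TAGTAG, reverse …CAGCTA.
Reverse complement of the reverse primer's last 6 bases: TAGCTG; its first k bases are the reverse complement of the reverse primer's last k bases, so a perfect k-base overlap needs the forward primer's last k bases to equal them.
Comparing (forward last k vs required): k=1: G vs T ✗; k=2: AG vs TA ✗; k=3: TAG vs TAG ✓; k=4: GTAG vs TAGC ✗; k=5: AGTAG vs TAGCT ✗; k=6: TAGTAG vs TAGCTG ✗.
Only k = 3 is perfect, so the longest perfect 3' overlap is 3.

Longest perfect overlap: 3 complementary base pairs; significant dimer risk (threshold 3).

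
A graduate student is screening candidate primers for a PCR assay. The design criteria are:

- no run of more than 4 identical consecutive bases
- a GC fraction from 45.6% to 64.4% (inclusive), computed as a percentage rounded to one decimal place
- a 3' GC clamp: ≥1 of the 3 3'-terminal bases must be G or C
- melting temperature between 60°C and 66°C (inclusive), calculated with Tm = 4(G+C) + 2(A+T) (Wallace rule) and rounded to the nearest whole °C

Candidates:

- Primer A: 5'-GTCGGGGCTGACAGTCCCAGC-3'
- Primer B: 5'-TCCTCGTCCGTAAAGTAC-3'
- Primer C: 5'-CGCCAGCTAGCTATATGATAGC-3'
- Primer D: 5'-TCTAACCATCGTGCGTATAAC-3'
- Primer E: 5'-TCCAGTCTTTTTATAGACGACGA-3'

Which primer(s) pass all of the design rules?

Primer A (21 nt, A=3 T=3 G=8 C=7): longest run = 4 ✓; GC 15/21 = 71.4%, outside 45.6–64.4% ✗; 3' end AGC has 2 G/C ✓; Tm = 2·6 + 4·15 = 72°C, outside 60–66°C ✗ — fails.
Primer B (18 nt, A=4 T=5 G=3 C=6): longest run = 3 ✓; GC 9/18 = 50.0% ✓; 3' end TAC has 1 G/C ✓; Tm = 2·9 + 4·9 = 54°C, outside 60–66°C ✗ — fails.
Primer C (22 nt, A=6 T=5 G=5 C=6): longest run = 2 ✓; GC 11/22 = 50.0% ✓; 3' end AGC has 2 G/C ✓; Tm = 2·11 + 4·11 = 66°C ✓ — passes.
Primer D (21 nt, A=6 T=6 G=3 C=6): longest run = 2 ✓; GC 9/21 = 42.9%, outside 45.6–64.4% ✗; 3' end AAC has 1 G/C ✓; Tm = 2·12 + 4·9 = 60°C ✓ — fails.
Primer E (23 nt, A=6 T=8 G=4 C=5): longest run = 5, exceeds 4 ✗; GC 9/23 = 39.1%, outside 45.6–64.4% ✗; 3' end CGA has 2 G/C ✓; Tm = 2·14 + 4·9 = 64°C ✓ — fails.

Primer C only.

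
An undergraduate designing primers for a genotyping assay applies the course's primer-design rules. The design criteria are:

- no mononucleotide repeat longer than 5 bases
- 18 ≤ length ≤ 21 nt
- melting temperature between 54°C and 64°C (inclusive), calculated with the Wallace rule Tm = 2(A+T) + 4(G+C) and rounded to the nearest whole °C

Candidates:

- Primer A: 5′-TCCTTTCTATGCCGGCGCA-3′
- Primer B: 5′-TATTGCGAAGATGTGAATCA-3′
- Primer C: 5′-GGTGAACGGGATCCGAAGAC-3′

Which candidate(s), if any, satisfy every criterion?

Primer A (19 nt, A=2 T=6 G=4 C=7): longest run = 3 ✓; length 19 ✓; Tm = 2·8 + 4·11 = 60°C ✓ — passes.
Primer B (20 nt, A=7 T=6 G=5 C=2): longest run = 2 ✓; length 20 ✓; Tm = 2·13 + 4·7 = 54°C ✓ — passes.
Primer C (20 nt, A=6 T=2 G=8 C=4): longest run = 3 ✓; length 20 ✓; Tm = 2·8 + 4·12 = 64°C ✓ — passes.

Primer A, Primer B and Primer C.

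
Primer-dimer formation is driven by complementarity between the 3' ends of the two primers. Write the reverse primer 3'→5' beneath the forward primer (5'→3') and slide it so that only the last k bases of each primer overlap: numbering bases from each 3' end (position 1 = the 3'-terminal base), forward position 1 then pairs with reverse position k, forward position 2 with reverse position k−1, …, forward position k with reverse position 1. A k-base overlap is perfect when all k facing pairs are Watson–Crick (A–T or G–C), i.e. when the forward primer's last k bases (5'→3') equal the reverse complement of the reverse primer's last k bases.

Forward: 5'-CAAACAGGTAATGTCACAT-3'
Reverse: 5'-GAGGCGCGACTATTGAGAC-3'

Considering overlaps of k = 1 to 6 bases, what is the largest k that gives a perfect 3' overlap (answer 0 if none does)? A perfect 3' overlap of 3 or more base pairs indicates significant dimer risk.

Longest perfect overlap: 0 complementary base pairs; below the dimer-risk threshold (threshold 3).

Last 6 bases (5'→3') — forward …TCACAT, reverse …TGAGAC.
Reverse complement of the reverse primer's last 6 bases: GTCTCA; its first k bases are the reverse complement of the reverse primer's last k bases, so a perfect k-base overlap needs the forward primer's last k bases to equal them.
Comparing (forward last k vs required): k=1: T vs G ✗; k=2: AT vs GT ✗; k=3: CAT vs GTC ✗; k=4: ACAT vs GTCT ✗; k=5: CACAT vs GTCTC ✗; k=6: TCACAT vs GTCTCA ✗.
No overlap length from 1 to 6 is perfect, so the longest perfect 3' overlap is 0.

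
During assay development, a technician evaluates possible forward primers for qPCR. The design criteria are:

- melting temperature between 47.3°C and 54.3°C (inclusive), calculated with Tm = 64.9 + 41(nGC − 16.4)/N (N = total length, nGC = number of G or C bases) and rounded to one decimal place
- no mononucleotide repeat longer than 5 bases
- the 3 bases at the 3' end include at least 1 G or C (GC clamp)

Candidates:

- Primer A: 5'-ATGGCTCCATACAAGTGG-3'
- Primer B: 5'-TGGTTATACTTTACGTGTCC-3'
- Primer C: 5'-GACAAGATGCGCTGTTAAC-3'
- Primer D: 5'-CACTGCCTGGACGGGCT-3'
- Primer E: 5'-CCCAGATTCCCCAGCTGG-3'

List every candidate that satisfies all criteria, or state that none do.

Primer A, Primer B, Primer C and Primer D.

Primer A (18 nt, A=5 T=4 G=5 C=4): Tm = 64.9 + 41·(9 − 16.4)/18 = 48.0°C ✓; longest run = 2 ✓; 3' end TGG has 2 G/C ✓ — passes.
Primer B (20 nt, A=3 T=9 G=4 C=4): Tm = 64.9 + 41·(8 − 16.4)/20 = 47.7°C ✓; longest run = 3 ✓; 3' end TCC has 2 G/C ✓ — passes.
Primer C (19 nt, A=6 T=4 G=5 C=4): Tm = 64.9 + 41·(9 − 16.4)/19 = 48.9°C ✓; longest run = 2 ✓; 3' end AAC has 1 G/C ✓ — passes.
Primer D (17 nt, A=2 T=3 G=6 C=6): Tm = 64.9 + 41·(12 − 16.4)/17 = 54.3°C ✓; longest run = 3 ✓; 3' end GCT has 2 G/C ✓ — passes.
Primer E (18 nt, A=3 T=3 G=4 C=8): Tm = 64.9 + 41·(12 − 16.4)/18 = 54.9°C, outside 47.3–54.3°C ✗; longest run = 4 ✓; 3' end TGG has 2 G/C ✓ — fails.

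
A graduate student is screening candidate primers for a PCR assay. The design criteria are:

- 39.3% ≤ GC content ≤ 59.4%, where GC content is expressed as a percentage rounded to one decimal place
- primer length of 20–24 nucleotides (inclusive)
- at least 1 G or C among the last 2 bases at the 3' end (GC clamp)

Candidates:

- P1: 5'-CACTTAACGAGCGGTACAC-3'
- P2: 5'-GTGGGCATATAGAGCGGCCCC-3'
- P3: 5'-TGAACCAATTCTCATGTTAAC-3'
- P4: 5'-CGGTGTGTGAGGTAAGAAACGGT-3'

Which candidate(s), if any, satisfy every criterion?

P4 only.

P1 (19 nt, A=6 T=3 G=4 C=6): GC 10/19 = 52.6% ✓; length 19, outside 20–24 ✗; 3' end AC has 1 G/C ✓ — fails.
P2 (21 nt, A=4 T=3 G=8 C=6): GC 14/21 = 66.7%, outside 39.3–59.4% ✗; length 21 ✓; 3' end CC has 2 G/C ✓ — fails.
P3 (21 nt, A=7 T=7 G=2 C=5): GC 7/21 = 33.3%, outside 39.3–59.4% ✗; length 21 ✓; 3' end AC has 1 G/C ✓ — fails.
P4 (23 nt, A=6 T=5 G=10 C=2): GC 12/23 = 52.2% ✓; length 23 ✓; 3' end GT has 1 G/C ✓ — passes.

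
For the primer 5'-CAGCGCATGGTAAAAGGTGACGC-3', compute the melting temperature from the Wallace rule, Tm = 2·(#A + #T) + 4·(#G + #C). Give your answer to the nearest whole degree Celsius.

Base counts: A=7, T=3, G=8, C=5 (length 23).
Tm = 2·(7+3) + 4·(8+5) = 2·10 + 4·13 = 20 + 52 = 72°C.

72°C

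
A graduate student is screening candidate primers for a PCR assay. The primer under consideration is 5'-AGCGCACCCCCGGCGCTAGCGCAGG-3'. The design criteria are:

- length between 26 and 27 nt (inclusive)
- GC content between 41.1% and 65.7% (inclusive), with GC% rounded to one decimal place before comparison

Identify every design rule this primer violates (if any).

Fails: length, GC content.

Base counts: A=4, T=1, G=9, C=11 (length 25).
length: length 25, outside 26–27 ✗
GC content: GC 20/25 = 80.0%, outside 41.1–65.7% ✗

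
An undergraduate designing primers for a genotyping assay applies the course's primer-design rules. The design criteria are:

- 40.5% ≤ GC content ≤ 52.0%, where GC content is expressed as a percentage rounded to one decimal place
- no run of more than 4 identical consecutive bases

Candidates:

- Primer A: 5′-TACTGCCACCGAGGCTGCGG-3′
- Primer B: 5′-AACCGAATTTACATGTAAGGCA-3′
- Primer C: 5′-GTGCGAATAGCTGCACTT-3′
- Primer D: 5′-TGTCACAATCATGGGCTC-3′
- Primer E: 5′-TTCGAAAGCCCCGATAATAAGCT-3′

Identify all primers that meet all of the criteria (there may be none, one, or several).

Primer A (20 nt, A=3 T=3 G=7 C=7): GC 14/20 = 70.0%, outside 40.5–52.0% ✗; longest run = 2 ✓ — fails.
Primer B (22 nt, A=9 T=5 G=4 C=4): GC 8/22 = 36.4%, outside 40.5–52.0% ✗; longest run = 3 ✓ — fails.
Primer C (18 nt, A=4 T=5 G=5 C=4): GC 9/18 = 50.0% ✓; longest run = 2 ✓ — passes.
Primer D (18 nt, A=4 T=5 G=4 C=5): GC 9/18 = 50.0% ✓; longest run = 3 ✓ — passes.
Primer E (23 nt, A=8 T=5 G=4 C=6): GC 10/23 = 43.5% ✓; longest run = 4 ✓ — passes.

Primer C, Primer D and Primer E.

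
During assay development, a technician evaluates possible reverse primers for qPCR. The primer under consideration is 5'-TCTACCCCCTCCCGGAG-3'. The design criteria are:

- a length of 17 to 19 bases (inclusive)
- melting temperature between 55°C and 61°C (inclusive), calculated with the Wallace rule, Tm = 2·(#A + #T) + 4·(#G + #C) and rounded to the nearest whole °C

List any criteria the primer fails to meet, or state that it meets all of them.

Meets all criteria.

Base counts: A=2, T=3, G=3, C=9 (length 17).
length: length 17 ✓
Tm: Tm = 2·5 + 4·12 = 58°C ✓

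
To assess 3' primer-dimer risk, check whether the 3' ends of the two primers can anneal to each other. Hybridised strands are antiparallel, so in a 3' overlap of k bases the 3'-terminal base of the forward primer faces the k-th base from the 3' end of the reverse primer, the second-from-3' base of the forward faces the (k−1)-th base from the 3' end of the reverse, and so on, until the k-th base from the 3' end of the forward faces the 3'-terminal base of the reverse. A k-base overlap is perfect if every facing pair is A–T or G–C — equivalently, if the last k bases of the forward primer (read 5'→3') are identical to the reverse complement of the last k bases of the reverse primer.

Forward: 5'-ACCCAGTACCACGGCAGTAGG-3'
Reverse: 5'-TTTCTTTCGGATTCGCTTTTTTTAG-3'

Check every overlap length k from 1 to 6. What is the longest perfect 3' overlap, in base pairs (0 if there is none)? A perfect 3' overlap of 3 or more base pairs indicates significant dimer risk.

Longest perfect overlap: 0 complementary base pairs; below the dimer-risk threshold (threshold 3).

Last 6 bases (5'→3') — forward …AGTAGG, reverse …TTTTAG.
Reverse complement of the reverse primer's last 6 bases: CTAAAA; its first k bases are the reverse complement of the reverse primer's last k bases, so a perfect k-base overlap needs the forward primer's last k bases to equal them.
Comparing (forward last k vs required): k=1: G vs C ✗; k=2: GG vs CT ✗; k=3: AGG vs CTA ✗; k=4: TAGG vs CTAA ✗; k=5: GTAGG vs CTAAA ✗; k=6: AGTAGG vs CTAAAA ✗.
No overlap length from 1 to 6 is perfect, so the longest perfect 3' overlap is 0.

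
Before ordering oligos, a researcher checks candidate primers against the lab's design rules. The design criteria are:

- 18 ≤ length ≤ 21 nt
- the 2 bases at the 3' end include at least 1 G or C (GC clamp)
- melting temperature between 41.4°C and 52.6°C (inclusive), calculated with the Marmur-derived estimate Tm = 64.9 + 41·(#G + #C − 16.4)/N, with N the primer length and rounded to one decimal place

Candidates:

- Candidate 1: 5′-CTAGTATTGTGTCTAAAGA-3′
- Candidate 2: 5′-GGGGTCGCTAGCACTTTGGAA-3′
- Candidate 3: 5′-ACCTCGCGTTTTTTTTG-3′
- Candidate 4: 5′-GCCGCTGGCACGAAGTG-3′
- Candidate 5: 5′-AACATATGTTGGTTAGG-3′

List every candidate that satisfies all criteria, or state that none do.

Candidate 1 only.

Candidate 1 (19 nt, A=6 T=7 G=4 C=2): length 19 ✓; 3' end GA has 1 G/C ✓; Tm = 64.9 + 41·(6 − 16.4)/19 = 42.5°C ✓ — passes.
Candidate 2 (21 nt, A=4 T=5 G=8 C=4): length 21 ✓; 3' end AA has 0 G/C, need ≥1 ✗; Tm = 64.9 + 41·(12 − 16.4)/21 = 56.3°C, outside 41.4–52.6°C ✗ — fails.
Candidate 3 (17 nt, A=1 T=9 G=3 C=4): length 17, outside 18–21 ✗; 3' end TG has 1 G/C ✓; Tm = 64.9 + 41·(7 − 16.4)/17 = 42.2°C ✓ — fails.
Candidate 4 (17 nt, A=3 T=2 G=7 C=5): length 17, outside 18–21 ✗; 3' end TG has 1 G/C ✓; Tm = 64.9 + 41·(12 − 16.4)/17 = 54.3°C, outside 41.4–52.6°C ✗ — fails.
Candidate 5 (17 nt, A=5 T=6 G=5 C=1): length 17, outside 18–21 ✗; 3' end GG has 2 G/C ✓; Tm = 64.9 + 41·(6 − 16.4)/17 = 39.8°C, outside 41.4–52.6°C ✗ — fails.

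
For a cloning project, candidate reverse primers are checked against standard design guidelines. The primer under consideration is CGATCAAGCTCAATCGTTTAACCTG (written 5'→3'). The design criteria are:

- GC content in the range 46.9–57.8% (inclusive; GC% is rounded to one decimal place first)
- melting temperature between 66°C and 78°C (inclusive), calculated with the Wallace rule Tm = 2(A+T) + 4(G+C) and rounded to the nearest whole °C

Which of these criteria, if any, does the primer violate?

Fails: GC content.

Base counts: A=7, T=7, G=4, C=7 (length 25).
GC content: GC 11/25 = 44.0%, outside 46.9–57.8% ✗
Tm: Tm = 2·14 + 4·11 = 72°C ✓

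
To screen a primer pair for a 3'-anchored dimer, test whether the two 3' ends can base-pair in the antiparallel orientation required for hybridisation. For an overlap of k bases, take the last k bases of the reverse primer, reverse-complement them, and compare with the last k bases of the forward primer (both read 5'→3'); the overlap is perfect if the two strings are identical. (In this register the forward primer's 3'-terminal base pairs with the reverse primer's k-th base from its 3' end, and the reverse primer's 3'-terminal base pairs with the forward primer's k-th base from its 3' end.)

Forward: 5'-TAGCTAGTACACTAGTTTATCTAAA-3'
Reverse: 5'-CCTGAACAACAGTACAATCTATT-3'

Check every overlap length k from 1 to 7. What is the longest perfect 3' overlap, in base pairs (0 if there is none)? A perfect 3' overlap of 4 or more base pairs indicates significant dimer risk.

Last 7 bases (5'→3') — forward …ATCTAAA, reverse …ATCTATT.
Reverse complement of the reverse primer's last 7 bases: AATAGAT; its first k bases are the reverse complement of the reverse primer's last k bases, so a perfect k-base overlap needs the forward primer's last k bases to equal them.
Comparing (forward last k vs required): k=1: A vs A ✓; k=2: AA vs AA ✓; k=3: AAA vs AAT ✗; k=4: TAAA vs AATA ✗; k=5: CTAAA vs AATAG ✗; k=6: TCTAAA vs AATAGA ✗; k=7: ATCTAAA vs AATAGAT ✗.
Perfect overlaps at k = 1, 2; the largest is 2.

Longest perfect overlap: 2 complementary base pairs; below the dimer-risk threshold (threshold 4).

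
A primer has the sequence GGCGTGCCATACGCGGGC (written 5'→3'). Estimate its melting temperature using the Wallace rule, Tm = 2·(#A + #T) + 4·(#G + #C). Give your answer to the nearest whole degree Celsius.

Base counts: A=2, T=2, G=8, C=6 (length 18).
Tm = 2·(2+2) + 4·(8+6) = 2·4 + 4·14 = 8 + 56 = 64°C.

64°C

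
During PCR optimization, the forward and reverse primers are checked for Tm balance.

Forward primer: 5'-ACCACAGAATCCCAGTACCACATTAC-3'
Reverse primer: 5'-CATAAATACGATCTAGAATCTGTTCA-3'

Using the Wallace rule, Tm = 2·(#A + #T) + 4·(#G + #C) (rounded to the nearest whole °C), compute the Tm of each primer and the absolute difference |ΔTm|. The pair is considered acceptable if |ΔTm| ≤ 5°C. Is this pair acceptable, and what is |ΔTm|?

|ΔTm| = 8°C; the pair is not acceptable.

Forward: A=10 T=4 G=2 C=10 → Tm = 2·14 + 4·12 = 76°C.
Reverse: A=10 T=8 G=3 C=5 → Tm = 2·18 + 4·8 = 68°C.
|ΔTm| = |76 − 68| = 8°C, > 5°C.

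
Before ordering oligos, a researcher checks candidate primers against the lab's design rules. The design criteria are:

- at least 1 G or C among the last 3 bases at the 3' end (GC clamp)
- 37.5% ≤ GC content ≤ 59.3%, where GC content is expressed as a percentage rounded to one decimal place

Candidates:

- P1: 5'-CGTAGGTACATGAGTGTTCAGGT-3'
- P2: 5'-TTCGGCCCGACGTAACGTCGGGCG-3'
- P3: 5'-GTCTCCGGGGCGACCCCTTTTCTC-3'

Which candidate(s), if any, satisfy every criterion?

P1 only.

P1 (23 nt, A=5 T=7 G=8 C=3): 3' end GGT has 2 G/C ✓; GC 11/23 = 47.8% ✓ — passes.
P2 (24 nt, A=3 T=4 G=9 C=8): 3' end GCG has 3 G/C ✓; GC 17/24 = 70.8%, outside 37.5–59.3% ✗ — fails.
P3 (24 nt, A=1 T=7 G=6 C=10): 3' end CTC has 2 G/C ✓; GC 16/24 = 66.7%, outside 37.5–59.3% ✗ — fails.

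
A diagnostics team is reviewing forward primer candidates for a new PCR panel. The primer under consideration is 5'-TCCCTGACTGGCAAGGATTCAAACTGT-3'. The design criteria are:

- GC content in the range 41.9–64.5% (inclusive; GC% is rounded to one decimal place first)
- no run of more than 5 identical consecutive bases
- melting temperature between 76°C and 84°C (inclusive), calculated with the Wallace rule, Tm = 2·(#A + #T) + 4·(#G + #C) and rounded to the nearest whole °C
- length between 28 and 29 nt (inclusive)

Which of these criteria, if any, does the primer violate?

Base counts: A=7, T=7, G=6, C=7 (length 27).
GC content: GC 13/27 = 48.1% ✓
homopolymer run: longest run = 3 ✓
Tm: Tm = 2·14 + 4·13 = 80°C ✓
length: length 27, outside 28–29 ✗

Fails: length.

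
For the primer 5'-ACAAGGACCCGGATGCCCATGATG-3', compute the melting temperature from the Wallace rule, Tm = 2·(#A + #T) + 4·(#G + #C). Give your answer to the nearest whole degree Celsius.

Base counts: A=7, T=3, G=7, C=7 (length 24).
Tm = 2·(7+3) + 4·(7+7) = 2·10 + 4·14 = 20 + 56 = 76°C.

76°C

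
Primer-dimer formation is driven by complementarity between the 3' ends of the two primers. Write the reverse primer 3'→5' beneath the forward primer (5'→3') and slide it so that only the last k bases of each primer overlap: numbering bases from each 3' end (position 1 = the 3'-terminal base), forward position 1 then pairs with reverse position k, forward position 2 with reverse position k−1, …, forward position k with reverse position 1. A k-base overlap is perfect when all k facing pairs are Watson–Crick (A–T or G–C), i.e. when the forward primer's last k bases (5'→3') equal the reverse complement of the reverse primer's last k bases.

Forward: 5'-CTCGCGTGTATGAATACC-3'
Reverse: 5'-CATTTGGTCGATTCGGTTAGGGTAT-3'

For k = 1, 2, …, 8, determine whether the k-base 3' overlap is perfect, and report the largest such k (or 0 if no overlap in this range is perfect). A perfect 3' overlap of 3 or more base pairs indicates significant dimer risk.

Last 8 bases (5'→3') — forward …TGAATACC, reverse …TAGGGTAT.
Reverse complement of the reverse primer's last 8 bases: ATACCCTA; its first k bases are the reverse complement of the reverse primer's last k bases, so a perfect k-base overlap needs the forward primer's last k bases to equal them.
Comparing (forward last k vs required): k=1: C vs A ✗; k=2: CC vs AT ✗; k=3: ACC vs ATA ✗; k=4: TACC vs ATAC ✗; k=5: ATACC vs ATACC ✓; k=6: AATACC vs ATACCC ✗; k=7: GAATACC vs ATACCCT ✗; k=8: TGAATACC vs ATACCCTA ✗.
Only k = 5 is perfect, so the longest perfect 3' overlap is 5.

Longest perfect overlap: 5 complementary base pairs; significant dimer risk (threshold 3).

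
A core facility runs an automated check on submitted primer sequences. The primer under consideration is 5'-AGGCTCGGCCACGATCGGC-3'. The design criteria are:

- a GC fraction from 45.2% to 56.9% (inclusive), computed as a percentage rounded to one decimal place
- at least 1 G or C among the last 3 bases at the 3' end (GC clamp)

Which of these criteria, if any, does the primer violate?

Fails: GC content.

Base counts: A=3, T=2, G=7, C=7 (length 19).
GC content: GC 14/19 = 73.7%, outside 45.2–56.9% ✗
GC clamp: 3' end GGC has 3 G/C ✓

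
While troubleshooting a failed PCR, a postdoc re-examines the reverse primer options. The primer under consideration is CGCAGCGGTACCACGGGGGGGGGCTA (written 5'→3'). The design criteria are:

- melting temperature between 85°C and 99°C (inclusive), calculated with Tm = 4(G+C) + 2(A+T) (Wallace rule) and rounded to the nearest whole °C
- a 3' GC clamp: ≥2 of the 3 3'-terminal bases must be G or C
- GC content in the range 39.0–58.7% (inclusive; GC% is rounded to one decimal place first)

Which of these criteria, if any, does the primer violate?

Base counts: A=4, T=2, G=13, C=7 (length 26).
Tm: Tm = 2·6 + 4·20 = 92°C ✓
GC clamp: 3' end CTA has 1 G/C, need ≥2 ✗
GC content: GC 20/26 = 76.9%, outside 39.0–58.7% ✗

Fails: GC clamp, GC content.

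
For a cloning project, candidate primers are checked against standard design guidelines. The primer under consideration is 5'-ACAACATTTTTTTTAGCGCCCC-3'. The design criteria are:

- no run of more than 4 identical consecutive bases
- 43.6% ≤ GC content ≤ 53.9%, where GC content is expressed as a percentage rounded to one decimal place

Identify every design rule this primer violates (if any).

Base counts: A=5, T=8, G=2, C=7 (length 22).
homopolymer run: longest run = 8, exceeds 4 ✗
GC content: GC 9/22 = 40.9%, outside 43.6–53.9% ✗

Fails: homopolymer run, GC content.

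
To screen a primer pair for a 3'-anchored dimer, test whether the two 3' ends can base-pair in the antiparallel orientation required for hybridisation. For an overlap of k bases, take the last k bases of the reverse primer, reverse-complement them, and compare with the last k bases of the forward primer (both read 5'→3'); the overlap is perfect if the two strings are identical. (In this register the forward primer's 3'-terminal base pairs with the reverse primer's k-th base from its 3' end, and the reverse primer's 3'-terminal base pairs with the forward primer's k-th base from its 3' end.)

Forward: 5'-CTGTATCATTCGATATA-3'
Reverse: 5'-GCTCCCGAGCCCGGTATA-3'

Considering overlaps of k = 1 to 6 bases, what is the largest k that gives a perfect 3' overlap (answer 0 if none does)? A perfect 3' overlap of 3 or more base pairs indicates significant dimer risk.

Longest perfect overlap: 4 complementary base pairs; significant dimer risk (threshold 3).

Last 6 bases (5'→3') — forward …GATATA, reverse …GGTATA.
Reverse complement of the reverse primer's last 6 bases: TATACC; its first k bases are the reverse complement of the reverse primer's last k bases, so a perfect k-base overlap needs the forward primer's last k bases to equal them.
Comparing (forward last k vs required): k=1: A vs T ✗; k=2: TA vs TA ✓; k=3: ATA vs TAT ✗; k=4: TATA vs TATA ✓; k=5: ATATA vs TATAC ✗; k=6: GATATA vs TATACC ✗.
Perfect overlaps at k = 2, 4; the largest is 4.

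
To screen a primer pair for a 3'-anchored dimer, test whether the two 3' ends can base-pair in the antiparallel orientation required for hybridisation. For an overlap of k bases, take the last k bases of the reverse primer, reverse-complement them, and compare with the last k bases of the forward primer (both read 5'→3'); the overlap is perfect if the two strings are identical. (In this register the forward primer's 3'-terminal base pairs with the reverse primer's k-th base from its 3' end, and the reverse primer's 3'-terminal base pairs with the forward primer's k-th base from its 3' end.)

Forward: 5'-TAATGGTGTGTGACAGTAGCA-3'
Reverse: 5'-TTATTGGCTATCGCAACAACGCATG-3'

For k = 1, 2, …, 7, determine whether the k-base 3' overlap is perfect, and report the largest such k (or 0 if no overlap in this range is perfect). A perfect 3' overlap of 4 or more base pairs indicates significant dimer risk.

Longest perfect overlap: 2 complementary base pairs; below the dimer-risk threshold (threshold 4).

Last 7 bases (5'→3') — forward …AGTAGCA, reverse …ACGCATG.
Reverse complement of the reverse primer's last 7 bases: CATGCGT; its first k bases are the reverse complement of the reverse primer's last k bases, so a perfect k-base overlap needs the forward primer's last k bases to equal them.
Comparing (forward last k vs required): k=1: A vs C ✗; k=2: CA vs CA ✓; k=3: GCA vs CAT ✗; k=4: AGCA vs CATG ✗; k=5: TAGCA vs CATGC ✗; k=6: GTAGCA vs CATGCG ✗; k=7: AGTAGCA vs CATGCGT ✗.
Only k = 2 is perfect, so the longest perfect 3' overlap is 2.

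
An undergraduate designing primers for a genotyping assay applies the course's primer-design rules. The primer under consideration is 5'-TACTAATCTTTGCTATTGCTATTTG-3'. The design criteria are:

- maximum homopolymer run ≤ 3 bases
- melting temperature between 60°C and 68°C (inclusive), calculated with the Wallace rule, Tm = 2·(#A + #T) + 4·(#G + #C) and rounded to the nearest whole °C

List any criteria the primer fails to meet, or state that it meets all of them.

Base counts: A=5, T=13, G=3, C=4 (length 25).
homopolymer run: longest run = 3 ✓
Tm: Tm = 2·18 + 4·7 = 64°C ✓

Meets all criteria.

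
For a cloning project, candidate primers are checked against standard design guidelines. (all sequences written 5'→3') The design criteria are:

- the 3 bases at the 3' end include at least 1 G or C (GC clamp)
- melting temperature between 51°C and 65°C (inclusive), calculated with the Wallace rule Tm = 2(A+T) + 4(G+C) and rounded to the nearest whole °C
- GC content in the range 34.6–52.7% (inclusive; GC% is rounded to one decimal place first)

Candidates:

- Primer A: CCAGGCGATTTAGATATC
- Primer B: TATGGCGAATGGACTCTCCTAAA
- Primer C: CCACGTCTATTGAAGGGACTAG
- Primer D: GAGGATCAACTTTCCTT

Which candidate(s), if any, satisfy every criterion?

Primer A only.

Primer A (18 nt, A=5 T=5 G=4 C=4): 3' end ATC has 1 G/C ✓; Tm = 2·10 + 4·8 = 52°C ✓; GC 8/18 = 44.4% ✓ — passes.
Primer B (23 nt, A=7 T=6 G=5 C=5): 3' end AAA has 0 G/C, need ≥1 ✗; Tm = 2·13 + 4·10 = 66°C, outside 51–65°C ✗; GC 10/23 = 43.5% ✓ — fails.
Primer C (22 nt, A=6 T=5 G=6 C=5): 3' end TAG has 1 G/C ✓; Tm = 2·11 + 4·11 = 66°C, outside 51–65°C ✗; GC 11/22 = 50.0% ✓ — fails.
Primer D (17 nt, A=4 T=6 G=3 C=4): 3' end CTT has 1 G/C ✓; Tm = 2·10 + 4·7 = 48°C, outside 51–65°C ✗; GC 7/17 = 41.2% ✓ — fails.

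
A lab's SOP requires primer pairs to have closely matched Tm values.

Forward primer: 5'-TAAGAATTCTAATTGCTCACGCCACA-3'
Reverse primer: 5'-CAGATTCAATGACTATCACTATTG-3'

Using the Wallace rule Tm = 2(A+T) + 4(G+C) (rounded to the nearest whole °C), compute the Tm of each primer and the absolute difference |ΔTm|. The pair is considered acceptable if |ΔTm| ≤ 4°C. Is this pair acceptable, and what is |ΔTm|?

Forward: A=9 T=7 G=3 C=7 → Tm = 2·16 + 4·10 = 72°C.
Reverse: A=8 T=8 G=3 C=5 → Tm = 2·16 + 4·8 = 64°C.
|ΔTm| = |72 − 64| = 8°C, > 4°C.

|ΔTm| = 8°C; the pair is not acceptable.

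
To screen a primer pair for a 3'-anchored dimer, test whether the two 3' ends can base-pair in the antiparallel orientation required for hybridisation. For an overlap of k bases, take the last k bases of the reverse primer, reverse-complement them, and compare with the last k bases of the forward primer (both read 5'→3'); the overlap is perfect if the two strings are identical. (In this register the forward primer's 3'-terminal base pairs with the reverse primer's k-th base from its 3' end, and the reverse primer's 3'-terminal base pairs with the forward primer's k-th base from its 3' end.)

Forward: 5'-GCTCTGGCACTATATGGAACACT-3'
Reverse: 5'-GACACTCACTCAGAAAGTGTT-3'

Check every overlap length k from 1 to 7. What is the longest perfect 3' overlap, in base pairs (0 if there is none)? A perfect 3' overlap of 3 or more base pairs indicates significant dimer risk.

Longest perfect overlap: 6 complementary base pairs; significant dimer risk (threshold 3).

Last 7 bases (5'→3') — forward …GAACACT, reverse …AAGTGTT.
Reverse complement of the reverse primer's last 7 bases: AACACTT; its first k bases are the reverse complement of the reverse primer's last k bases, so a perfect k-base overlap needs the forward primer's last k bases to equal them.
Comparing (forward last k vs required): k=1: T vs A ✗; k=2: CT vs AA ✗; k=3: ACT vs AAC ✗; k=4: CACT vs AACA ✗; k=5: ACACT vs AACAC ✗; k=6: AACACT vs AACACT ✓; k=7: GAACACT vs AACACTT ✗.
Only k = 6 is perfect, so the longest perfect 3' overlap is 6.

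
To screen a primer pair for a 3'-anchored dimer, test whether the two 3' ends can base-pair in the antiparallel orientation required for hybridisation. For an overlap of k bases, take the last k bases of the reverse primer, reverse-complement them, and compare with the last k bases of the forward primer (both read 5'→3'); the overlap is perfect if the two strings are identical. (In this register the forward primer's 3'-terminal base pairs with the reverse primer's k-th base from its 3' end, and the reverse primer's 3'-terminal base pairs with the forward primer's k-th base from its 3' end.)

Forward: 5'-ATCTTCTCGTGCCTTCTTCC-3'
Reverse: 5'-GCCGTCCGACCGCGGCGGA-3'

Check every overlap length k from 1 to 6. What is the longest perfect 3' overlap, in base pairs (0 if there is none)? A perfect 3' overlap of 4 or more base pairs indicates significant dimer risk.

Longest perfect overlap: 3 complementary base pairs; below the dimer-risk threshold (threshold 4).

Last 6 bases (5'→3') — forward …TCTTCC, reverse …GGCGGA.
Reverse complement of the reverse primer's last 6 bases: TCCGCC; its first k bases are the reverse complement of the reverse primer's last k bases, so a perfect k-base overlap needs the forward primer's last k bases to equal them.
Comparing (forward last k vs required): k=1: C vs T ✗; k=2: CC vs TC ✗; k=3: TCC vs TCC ✓; k=4: TTCC vs TCCG ✗; k=5: CTTCC vs TCCGC ✗; k=6: TCTTCC vs TCCGCC ✗.
Only k = 3 is perfect, so the longest perfect 3' overlap is 3.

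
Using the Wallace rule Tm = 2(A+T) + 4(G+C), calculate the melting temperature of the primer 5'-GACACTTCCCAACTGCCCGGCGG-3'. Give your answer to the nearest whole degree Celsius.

78°C

Base counts: A=4, T=3, G=6, C=10 (length 23).
Tm = 2·(4+3) + 4·(6+10) = 2·7 + 4·16 = 14 + 64 = 78°C.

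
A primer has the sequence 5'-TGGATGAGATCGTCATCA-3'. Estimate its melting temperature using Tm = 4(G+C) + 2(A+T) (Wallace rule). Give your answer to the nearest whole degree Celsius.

52°C

Base counts: A=5, T=5, G=5, C=3 (length 18).
Tm = 2·(5+5) + 4·(5+3) = 2·10 + 4·8 = 20 + 32 = 52°C.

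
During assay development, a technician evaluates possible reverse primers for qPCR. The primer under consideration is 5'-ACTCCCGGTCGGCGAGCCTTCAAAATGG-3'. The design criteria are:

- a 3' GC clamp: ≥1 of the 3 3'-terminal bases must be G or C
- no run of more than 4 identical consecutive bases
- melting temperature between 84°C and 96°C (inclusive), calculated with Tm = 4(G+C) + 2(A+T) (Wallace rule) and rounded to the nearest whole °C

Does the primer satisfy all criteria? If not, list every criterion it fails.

Meets all criteria.

Base counts: A=6, T=5, G=8, C=9 (length 28).
GC clamp: 3' end TGG has 2 G/C ✓
homopolymer run: longest run = 4 ✓
Tm: Tm = 2·11 + 4·17 = 90°C ✓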